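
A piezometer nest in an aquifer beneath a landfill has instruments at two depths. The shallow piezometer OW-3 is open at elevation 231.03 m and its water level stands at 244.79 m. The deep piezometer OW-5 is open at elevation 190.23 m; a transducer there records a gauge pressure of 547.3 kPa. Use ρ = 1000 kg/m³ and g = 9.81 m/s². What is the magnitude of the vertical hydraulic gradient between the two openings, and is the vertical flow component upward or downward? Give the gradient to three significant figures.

Total head at OW-3: h = 244.79 m (water level in the standpipe).
Pressure head at OW-5: ψ = P/(ρg) = 547.3×1000 / (1000 × 9.81) = 55.79 m.
Total head at OW-5: h = z + ψ = 190.23 + 55.79 = 246.02 m.
Δh = h(OW-3) − h(OW-5) = 244.79 − 246.02 = -1.23 m.
Vertical separation Δz = 231.03 − 190.23 = 40.80 m.
|i_v| = |Δh| / Δz = 1.23 / 40.80 = 0.0301.
Head is higher in the deep piezometer, so vertical flow is upward (discharge condition).

|i_v| ≈ 0.0301; vertical flow is upward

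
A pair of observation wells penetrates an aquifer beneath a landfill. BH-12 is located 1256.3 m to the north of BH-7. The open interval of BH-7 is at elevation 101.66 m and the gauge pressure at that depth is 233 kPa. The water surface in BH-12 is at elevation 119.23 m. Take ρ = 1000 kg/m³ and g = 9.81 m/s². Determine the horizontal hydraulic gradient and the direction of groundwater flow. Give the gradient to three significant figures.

i ≈ 0.00492; groundwater flows toward the north

Pressure head at BH-7: ψ = P/(ρg) = 233×1000 / (1000 × 9.81) = 23.75 m.
Total head at BH-7: h = z + ψ = 101.66 + 23.75 = 125.41 m.
Total head at BH-12: h = 119.23 m (water level in the piezometer is the total head).
Head difference: h(BH-7) − h(BH-12) = 125.41 − 119.23 = 6.18 m.
Hydraulic gradient: i = |Δh| / L = 6.18 / 1256.3 = 0.00492.
Flow is from higher to lower head: from BH-7 toward BH-12, i.e. toward the north.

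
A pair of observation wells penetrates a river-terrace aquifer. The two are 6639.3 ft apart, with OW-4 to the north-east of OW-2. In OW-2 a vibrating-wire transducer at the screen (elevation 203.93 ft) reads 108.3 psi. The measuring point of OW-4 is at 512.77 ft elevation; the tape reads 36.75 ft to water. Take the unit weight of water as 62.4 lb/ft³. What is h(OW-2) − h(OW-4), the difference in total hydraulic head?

Δh ≈ -22.17 ft

Pressure head at OW-2: ψ = 144·P/γ = 144 × 108.3 / 62.4 = 249.92 ft.
Total head at OW-2: h = z + ψ = 203.93 + 249.92 = 453.85 ft.
Total head at OW-4: h = 512.77 − 36.75 = 476.02 ft.
Head difference: h(OW-2) − h(OW-4) = 453.85 − 476.02 = -22.17 ft.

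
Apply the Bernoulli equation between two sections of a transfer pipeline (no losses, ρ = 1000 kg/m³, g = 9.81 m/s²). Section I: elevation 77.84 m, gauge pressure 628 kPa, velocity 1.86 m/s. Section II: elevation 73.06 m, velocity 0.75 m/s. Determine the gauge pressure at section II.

P₂ ≈ 676 kPa

Pressure head at I: ψ₁ = P₁/(ρg) = 628×1000 / (1000 × 9.81) = 64.02 m.
Velocity heads: v₁²/2g = 1.86²/19.62 = 0.176 m; v₂²/2g = 0.75²/19.62 = 0.029 m.
Total head H = z₁ + ψ₁ + v₁²/2g = 77.84 + 64.02 + 0.176 = 142.04 m.
ψ₂ = H − z₂ − v₂²/2g = 142.04 − 73.06 − 0.029 = 68.95 m.
P₂ = ρgψ₂ = 1000 × 9.81 × 68.95 ≈ 676 kPa.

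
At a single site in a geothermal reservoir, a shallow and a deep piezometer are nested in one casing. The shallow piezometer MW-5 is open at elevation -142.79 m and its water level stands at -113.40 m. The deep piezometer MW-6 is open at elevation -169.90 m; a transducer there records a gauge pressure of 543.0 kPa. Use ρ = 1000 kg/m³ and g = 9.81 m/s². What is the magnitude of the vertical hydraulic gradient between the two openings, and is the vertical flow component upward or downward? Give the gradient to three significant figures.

Total head at MW-5: h = -113.40 m (water level in the standpipe).
Pressure head at MW-6: ψ = P/(ρg) = 543.0×1000 / (1000 × 9.81) = 55.35 m.
Total head at MW-6: h = z + ψ = -169.90 + 55.35 = -114.55 m.
Δh = h(MW-5) − h(MW-6) = -113.40 − (-114.55) = 1.15 m.
Vertical separation Δz = -142.79 − (-169.90) = 27.11 m.
|i_v| = |Δh| / Δz = 1.15 / 27.11 = 0.0424.
Head is higher in the shallow piezometer, so vertical flow is downward (recharge condition).

|i_v| ≈ 0.0424; vertical flow is downward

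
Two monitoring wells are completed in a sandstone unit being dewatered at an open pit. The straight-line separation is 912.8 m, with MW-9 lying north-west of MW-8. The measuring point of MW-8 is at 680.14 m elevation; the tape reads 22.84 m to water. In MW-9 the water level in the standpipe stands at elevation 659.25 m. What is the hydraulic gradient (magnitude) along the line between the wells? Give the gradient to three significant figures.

i ≈ 0.00214

Total head at MW-8: h = 680.14 − 22.84 = 657.30 m.
Total head at MW-9: h = 659.25 m (water level in the piezometer is the total head).
Head difference: h(MW-8) − h(MW-9) = 657.30 − 659.25 = -1.95 m.
Hydraulic gradient: i = |Δh| / L = 1.95 / 912.8 = 0.00214.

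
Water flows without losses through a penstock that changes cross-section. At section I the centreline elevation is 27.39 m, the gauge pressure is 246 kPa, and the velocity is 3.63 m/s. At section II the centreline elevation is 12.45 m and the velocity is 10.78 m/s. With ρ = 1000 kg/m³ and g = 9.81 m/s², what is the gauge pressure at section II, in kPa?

P₂ ≈ 341 kPa

Pressure head at I: ψ₁ = P₁/(ρg) = 246×1000 / (1000 × 9.81) = 25.08 m.
Velocity heads: v₁²/2g = 3.63²/19.62 = 0.672 m; v₂²/2g = 10.78²/19.62 = 5.923 m.
Total head H = z₁ + ψ₁ + v₁²/2g = 27.39 + 25.08 + 0.672 = 53.14 m.
ψ₂ = H − z₂ − v₂²/2g = 53.14 − 12.45 − 5.923 = 34.77 m.
P₂ = ρgψ₂ = 1000 × 9.81 × 34.77 ≈ 341 kPa.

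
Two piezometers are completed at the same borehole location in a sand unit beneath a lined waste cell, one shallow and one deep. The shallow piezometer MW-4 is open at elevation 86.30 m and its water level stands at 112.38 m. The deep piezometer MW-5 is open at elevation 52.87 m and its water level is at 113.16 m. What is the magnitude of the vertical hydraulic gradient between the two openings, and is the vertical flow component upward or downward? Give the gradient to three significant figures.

Total head at MW-4: h = 112.38 m (water level in the standpipe).
Total head at MW-5: h = 113.16 m.
Δh = h(MW-4) − h(MW-5) = 112.38 − 113.16 = -0.78 m.
Vertical separation Δz = 86.30 − 52.87 = 33.43 m.
|i_v| = |Δh| / Δz = 0.78 / 33.43 = 0.0233.
Head is higher in the deep piezometer, so vertical flow is upward (discharge condition).

|i_v| ≈ 0.0233; vertical flow is upward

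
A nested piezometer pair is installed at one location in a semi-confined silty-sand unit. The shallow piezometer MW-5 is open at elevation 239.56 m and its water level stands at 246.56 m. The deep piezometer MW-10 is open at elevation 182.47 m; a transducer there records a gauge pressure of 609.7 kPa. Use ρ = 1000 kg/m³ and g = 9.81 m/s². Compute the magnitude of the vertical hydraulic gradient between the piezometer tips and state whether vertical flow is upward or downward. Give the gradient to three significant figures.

Total head at MW-5: h = 246.56 m (water level in the standpipe).
Pressure head at MW-10: ψ = P/(ρg) = 609.7×1000 / (1000 × 9.81) = 62.15 m.
Total head at MW-10: h = z + ψ = 182.47 + 62.15 = 244.62 m.
Δh = h(MW-5) − h(MW-10) = 246.56 − 244.62 = 1.94 m.
Vertical separation Δz = 239.56 − 182.47 = 57.09 m.
|i_v| = |Δh| / Δz = 1.94 / 57.09 = 0.0340.
Head is higher in the shallow piezometer, so vertical flow is downward (recharge condition).

|i_v| ≈ 0.0340; vertical flow is downward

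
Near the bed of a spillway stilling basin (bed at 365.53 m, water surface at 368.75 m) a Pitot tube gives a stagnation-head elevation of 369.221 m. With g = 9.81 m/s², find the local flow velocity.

v ≈ 3.04 m/s

Near the bed, under hydrostatic conditions, the piezometric head (z + ψ) equals the free-surface elevation, 368.75 m.
Velocity head = total − piezometric = 369.221 − 368.75 = 0.471 m.
v = √(2g·h_v) = √(2 × 9.81 × 0.471) = 3.04 m/s.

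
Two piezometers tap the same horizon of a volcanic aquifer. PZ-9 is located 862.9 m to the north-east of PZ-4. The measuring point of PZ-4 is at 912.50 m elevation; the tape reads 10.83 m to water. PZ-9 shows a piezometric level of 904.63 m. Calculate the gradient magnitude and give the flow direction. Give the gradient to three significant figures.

i ≈ 0.00343; groundwater flows toward the south-west

Total head at PZ-4: h = 912.50 − 10.83 = 901.67 m.
Total head at PZ-9: h = 904.63 m (water level in the piezometer is the total head).
Head difference: h(PZ-4) − h(PZ-9) = 901.67 − 904.63 = -2.96 m.
Hydraulic gradient: i = |Δh| / L = 2.96 / 862.9 = 0.00343.
Flow is from higher to lower head: from PZ-9 toward PZ-4, i.e. toward the south-west.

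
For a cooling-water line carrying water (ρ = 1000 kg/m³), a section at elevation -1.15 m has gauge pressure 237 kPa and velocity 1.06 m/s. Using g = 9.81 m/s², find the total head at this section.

Pressure head ψ = P/(ρg) = 237×1000 / (1000 × 9.81) = 24.16 m.
Velocity head = v²/(2g) = 1.06² / (2 × 9.81) = 0.057 m.
h = z + ψ + v²/(2g) = -1.15 + 24.16 + 0.057 = 23.07 m.

h ≈ 23.07 m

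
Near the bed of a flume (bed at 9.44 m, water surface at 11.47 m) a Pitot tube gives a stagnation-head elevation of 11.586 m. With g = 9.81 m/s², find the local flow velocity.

v ≈ 1.51 m/s

Near the bed, under hydrostatic conditions, the piezometric head (z + ψ) equals the free-surface elevation, 11.47 m.
Velocity head = total − piezometric = 11.586 − 11.47 = 0.116 m.
v = √(2g·h_v) = √(2 × 9.81 × 0.116) = 1.51 m/s.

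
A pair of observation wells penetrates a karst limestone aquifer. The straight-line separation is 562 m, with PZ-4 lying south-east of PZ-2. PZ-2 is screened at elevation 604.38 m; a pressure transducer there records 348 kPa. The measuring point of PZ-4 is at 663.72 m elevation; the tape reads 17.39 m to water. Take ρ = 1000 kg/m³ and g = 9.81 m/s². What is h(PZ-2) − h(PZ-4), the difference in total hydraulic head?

Δh ≈ -6.48 m

Pressure head at PZ-2: ψ = P/(ρg) = 348×1000 / (1000 × 9.81) = 35.47 m.
Total head at PZ-2: h = z + ψ = 604.38 + 35.47 = 639.85 m.
Total head at PZ-4: h = 663.72 − 17.39 = 646.33 m.
Head difference: h(PZ-2) − h(PZ-4) = 639.85 − 646.33 = -6.48 m.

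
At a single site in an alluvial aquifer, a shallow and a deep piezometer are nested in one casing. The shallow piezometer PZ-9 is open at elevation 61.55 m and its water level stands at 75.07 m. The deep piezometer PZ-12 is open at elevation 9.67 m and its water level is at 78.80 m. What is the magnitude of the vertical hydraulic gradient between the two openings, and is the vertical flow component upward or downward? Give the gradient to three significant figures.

|i_v| ≈ 0.0719; vertical flow is upward

Total head at PZ-9: h = 75.07 m (water level in the standpipe).
Total head at PZ-12: h = 78.80 m.
Δh = h(PZ-9) − h(PZ-12) = 75.07 − 78.80 = -3.73 m.
Vertical separation Δz = 61.55 − 9.67 = 51.88 m.
|i_v| = |Δh| / Δz = 3.73 / 51.88 = 0.0719.
Head is higher in the deep piezometer, so vertical flow is upward (discharge condition).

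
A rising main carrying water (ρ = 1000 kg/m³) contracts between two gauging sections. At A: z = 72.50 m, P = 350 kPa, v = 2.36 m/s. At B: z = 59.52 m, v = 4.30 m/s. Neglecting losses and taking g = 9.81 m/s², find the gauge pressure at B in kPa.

P₂ ≈ 471 kPa

Pressure head at A: ψ₁ = P₁/(ρg) = 350×1000 / (1000 × 9.81) = 35.68 m.
Velocity heads: v₁²/2g = 2.36²/19.62 = 0.284 m; v₂²/2g = 4.30²/19.62 = 0.942 m.
Total head H = z₁ + ψ₁ + v₁²/2g = 72.50 + 35.68 + 0.284 = 108.46 m.
ψ₂ = H − z₂ − v₂²/2g = 108.46 − 59.52 − 0.942 = 48.00 m.
P₂ = ρgψ₂ = 1000 × 9.81 × 48.00 ≈ 471 kPa.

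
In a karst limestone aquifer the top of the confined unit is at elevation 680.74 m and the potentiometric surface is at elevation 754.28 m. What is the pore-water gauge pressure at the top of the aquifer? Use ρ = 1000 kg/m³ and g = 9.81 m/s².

Pressure head at the aquifer top: ψ = h − z = 754.28 − 680.74 = 73.54 m.
P = ρgψ = 1000 × 9.81 × 73.54 = 721427 Pa ≈ 721 kPa.

P ≈ 721 kPa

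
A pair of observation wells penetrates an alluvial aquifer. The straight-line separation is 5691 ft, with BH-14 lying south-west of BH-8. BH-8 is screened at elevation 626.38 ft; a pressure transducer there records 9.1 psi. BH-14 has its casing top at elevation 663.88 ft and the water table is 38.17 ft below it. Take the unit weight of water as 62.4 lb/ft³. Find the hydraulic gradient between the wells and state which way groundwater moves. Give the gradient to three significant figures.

i ≈ 0.00381; groundwater flows toward the south-west

Pressure head at BH-8: ψ = 144·P/γ = 144 × 9.1 / 62.4 = 21.00 ft.
Total head at BH-8: h = z + ψ = 626.38 + 21.00 = 647.38 ft.
Total head at BH-14: h = 663.88 − 38.17 = 625.71 ft.
Head difference: h(BH-8) − h(BH-14) = 647.38 − 625.71 = 21.67 ft.
Hydraulic gradient: i = |Δh| / L = 21.67 / 5691 = 0.00381.
Flow is from higher to lower head: from BH-8 toward BH-14, i.e. toward the south-west.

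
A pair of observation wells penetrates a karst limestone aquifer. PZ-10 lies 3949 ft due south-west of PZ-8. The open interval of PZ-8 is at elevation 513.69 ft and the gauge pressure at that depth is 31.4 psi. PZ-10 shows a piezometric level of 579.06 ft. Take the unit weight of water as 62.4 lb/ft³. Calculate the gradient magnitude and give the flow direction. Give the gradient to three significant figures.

i ≈ 0.00180; groundwater flows toward the south-west

Pressure head at PZ-8: ψ = 144·P/γ = 144 × 31.4 / 62.4 = 72.46 ft.
Total head at PZ-8: h = z + ψ = 513.69 + 72.46 = 586.15 ft.
Total head at PZ-10: h = 579.06 ft (water level in the piezometer is the total head).
Head difference: h(PZ-8) − h(PZ-10) = 586.15 − 579.06 = 7.09 ft.
Hydraulic gradient: i = |Δh| / L = 7.09 / 3949 = 0.00180.
Flow is from higher to lower head: from PZ-8 toward PZ-10, i.e. toward the south-west.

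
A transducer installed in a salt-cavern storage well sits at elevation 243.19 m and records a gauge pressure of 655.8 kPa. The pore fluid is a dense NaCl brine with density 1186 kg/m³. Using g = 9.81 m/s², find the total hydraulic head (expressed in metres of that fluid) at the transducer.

h ≈ 299.56 m

ψ = P/(ρg) = 655.8×1000 / (1186 × 9.81) = 56.37 m.
h = z + ψ = 243.19 + 56.37 = 299.56 m.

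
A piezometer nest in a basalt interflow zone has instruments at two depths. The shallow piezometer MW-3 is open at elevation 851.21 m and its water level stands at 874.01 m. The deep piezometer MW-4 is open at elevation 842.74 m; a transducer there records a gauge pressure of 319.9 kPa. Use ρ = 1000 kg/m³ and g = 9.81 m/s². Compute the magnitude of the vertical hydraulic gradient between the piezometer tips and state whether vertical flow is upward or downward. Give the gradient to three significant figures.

Total head at MW-3: h = 874.01 m (water level in the standpipe).
Pressure head at MW-4: ψ = P/(ρg) = 319.9×1000 / (1000 × 9.81) = 32.61 m.
Total head at MW-4: h = z + ψ = 842.74 + 32.61 = 875.35 m.
Δh = h(MW-3) − h(MW-4) = 874.01 − 875.35 = -1.34 m.
Vertical separation Δz = 851.21 − 842.74 = 8.47 m.
|i_v| = |Δh| / Δz = 1.34 / 8.47 = 0.158.
Head is higher in the deep piezometer, so vertical flow is upward (discharge condition).

|i_v| ≈ 0.158; vertical flow is upward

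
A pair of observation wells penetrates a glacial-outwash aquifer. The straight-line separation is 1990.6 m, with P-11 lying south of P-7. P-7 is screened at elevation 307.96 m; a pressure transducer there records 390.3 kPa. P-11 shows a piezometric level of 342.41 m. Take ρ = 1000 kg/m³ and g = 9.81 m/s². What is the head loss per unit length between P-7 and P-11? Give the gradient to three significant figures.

Pressure head at P-7: ψ = P/(ρg) = 390.3×1000 / (1000 × 9.81) = 39.79 m.
Total head at P-7: h = z + ψ = 307.96 + 39.79 = 347.75 m.
Total head at P-11: h = 342.41 m (water level in the piezometer is the total head).
Head difference: h(P-7) − h(P-11) = 347.75 − 342.41 = 5.34 m.
Hydraulic gradient: i = |Δh| / L = 5.34 / 1990.6 = 0.00268.

i ≈ 0.00268 m/m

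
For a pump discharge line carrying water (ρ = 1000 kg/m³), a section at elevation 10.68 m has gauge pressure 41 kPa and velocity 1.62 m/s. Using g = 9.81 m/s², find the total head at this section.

Pressure head ψ = P/(ρg) = 41×1000 / (1000 × 9.81) = 4.18 m.
Velocity head = v²/(2g) = 1.62² / (2 × 9.81) = 0.134 m.
h = z + ψ + v²/(2g) = 10.68 + 4.18 + 0.134 = 14.99 m.

h ≈ 14.99 m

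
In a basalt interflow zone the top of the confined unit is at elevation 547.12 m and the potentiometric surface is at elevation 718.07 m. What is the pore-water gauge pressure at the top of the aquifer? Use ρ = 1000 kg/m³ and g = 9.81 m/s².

P ≈ 1680 kPa

Pressure head at the aquifer top: ψ = h − z = 718.07 − 547.12 = 170.95 m.
P = ρgψ = 1000 × 9.81 × 170.95 = 1677020 Pa ≈ 1680 kPa.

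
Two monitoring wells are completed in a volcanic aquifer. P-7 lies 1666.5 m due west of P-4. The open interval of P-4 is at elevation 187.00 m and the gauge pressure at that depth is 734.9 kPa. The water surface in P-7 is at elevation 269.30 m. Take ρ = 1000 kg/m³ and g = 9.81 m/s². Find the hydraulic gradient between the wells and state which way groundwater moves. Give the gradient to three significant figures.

Pressure head at P-4: ψ = P/(ρg) = 734.9×1000 / (1000 × 9.81) = 74.91 m.
Total head at P-4: h = z + ψ = 187.00 + 74.91 = 261.91 m.
Total head at P-7: h = 269.30 m (water level in the piezometer is the total head).
Head difference: h(P-4) − h(P-7) = 261.91 − 269.30 = -7.39 m.
Hydraulic gradient: i = |Δh| / L = 7.39 / 1666.5 = 0.00443.
Flow is from higher to lower head: from P-7 toward P-4, i.e. toward the east.

i ≈ 0.00443; groundwater flows toward the east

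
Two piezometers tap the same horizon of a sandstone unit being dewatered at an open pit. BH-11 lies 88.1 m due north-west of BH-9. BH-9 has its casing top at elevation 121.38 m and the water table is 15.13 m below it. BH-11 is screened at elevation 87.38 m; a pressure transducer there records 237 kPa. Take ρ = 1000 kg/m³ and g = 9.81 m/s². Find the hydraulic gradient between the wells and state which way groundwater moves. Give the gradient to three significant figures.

i ≈ 0.0600; groundwater flows toward the south-east

Total head at BH-9: h = 121.38 − 15.13 = 106.25 m.
Pressure head at BH-11: ψ = P/(ρg) = 237×1000 / (1000 × 9.81) = 24.16 m.
Total head at BH-11: h = z + ψ = 87.38 + 24.16 = 111.54 m.
Head difference: h(BH-9) − h(BH-11) = 106.25 − 111.54 = -5.29 m.
Hydraulic gradient: i = |Δh| / L = 5.29 / 88.1 = 0.0600.
Flow is from higher to lower head: from BH-11 toward BH-9, i.e. toward the south-east.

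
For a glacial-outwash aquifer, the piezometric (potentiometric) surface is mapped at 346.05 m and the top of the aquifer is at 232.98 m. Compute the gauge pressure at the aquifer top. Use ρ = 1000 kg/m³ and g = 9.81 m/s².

P ≈ 1110 kPa

Pressure head at the aquifer top: ψ = h − z = 346.05 − 232.98 = 113.07 m.
P = ρgψ = 1000 × 9.81 × 113.07 = 1109217 Pa ≈ 1110 kPa.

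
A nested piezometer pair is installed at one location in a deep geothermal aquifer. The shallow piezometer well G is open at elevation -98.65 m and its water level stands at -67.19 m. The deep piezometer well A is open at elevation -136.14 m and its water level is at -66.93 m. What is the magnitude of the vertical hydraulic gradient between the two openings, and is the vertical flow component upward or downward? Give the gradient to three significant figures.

Total head at well G: h = -67.19 m (water level in the standpipe).
Total head at well A: h = -66.93 m.
Δh = h(well G) − h(well A) = -67.19 − (-66.93) = -0.26 m.
Vertical separation Δz = -98.65 − (-136.14) = 37.49 m.
|i_v| = |Δh| / Δz = 0.26 / 37.49 = 0.00694.
Head is higher in the deep piezometer, so vertical flow is upward (discharge condition).

|i_v| ≈ 0.00694; vertical flow is upward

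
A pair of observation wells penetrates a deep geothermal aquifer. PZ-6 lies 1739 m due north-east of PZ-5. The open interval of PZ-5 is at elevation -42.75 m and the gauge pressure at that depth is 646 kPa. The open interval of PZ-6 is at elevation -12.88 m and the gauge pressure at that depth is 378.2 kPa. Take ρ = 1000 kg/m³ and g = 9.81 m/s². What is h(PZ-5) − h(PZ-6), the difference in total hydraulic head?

Pressure head at PZ-5: ψ = P/(ρg) = 646×1000 / (1000 × 9.81) = 65.85 m.
Total head at PZ-5: h = z + ψ = -42.75 + 65.85 = 23.10 m.
Pressure head at PZ-6: ψ = P/(ρg) = 378.2×1000 / (1000 × 9.81) = 38.55 m.
Total head at PZ-6: h = z + ψ = -12.88 + 38.55 = 25.67 m.
Head difference: h(PZ-5) − h(PZ-6) = 23.10 − 25.67 = -2.57 m.

Δh ≈ -2.57 m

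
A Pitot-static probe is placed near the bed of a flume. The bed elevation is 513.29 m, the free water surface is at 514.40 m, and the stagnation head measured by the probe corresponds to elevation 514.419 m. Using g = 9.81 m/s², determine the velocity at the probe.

v ≈ 0.611 m/s

Near the bed, under hydrostatic conditions, the piezometric head (z + ψ) equals the free-surface elevation, 514.40 m.
Velocity head = total − piezometric = 514.419 − 514.40 = 0.019 m.
v = √(2g·h_v) = √(2 × 9.81 × 0.019) = 0.611 m/s.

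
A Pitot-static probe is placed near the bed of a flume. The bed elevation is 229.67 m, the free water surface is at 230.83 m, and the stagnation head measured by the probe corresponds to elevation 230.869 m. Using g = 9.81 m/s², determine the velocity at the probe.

Near the bed, under hydrostatic conditions, the piezometric head (z + ψ) equals the free-surface elevation, 230.83 m.
Velocity head = total − piezometric = 230.869 − 230.83 = 0.039 m.
v = √(2g·h_v) = √(2 × 9.81 × 0.039) = 0.875 m/s.

v ≈ 0.875 m/s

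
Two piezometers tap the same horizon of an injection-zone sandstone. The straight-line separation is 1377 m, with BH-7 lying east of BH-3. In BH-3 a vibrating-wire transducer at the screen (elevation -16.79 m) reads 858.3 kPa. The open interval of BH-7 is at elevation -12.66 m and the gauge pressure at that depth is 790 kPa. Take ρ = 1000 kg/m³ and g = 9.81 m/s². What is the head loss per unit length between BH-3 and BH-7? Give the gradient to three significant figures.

i ≈ 0.00206 m/m

Pressure head at BH-3: ψ = P/(ρg) = 858.3×1000 / (1000 × 9.81) = 87.49 m.
Total head at BH-3: h = z + ψ = -16.79 + 87.49 = 70.70 m.
Pressure head at BH-7: ψ = P/(ρg) = 790×1000 / (1000 × 9.81) = 80.53 m.
Total head at BH-7: h = z + ψ = -12.66 + 80.53 = 67.87 m.
Head difference: h(BH-3) − h(BH-7) = 70.70 − 67.87 = 2.83 m.
Hydraulic gradient: i = |Δh| / L = 2.83 / 1377 = 0.00206.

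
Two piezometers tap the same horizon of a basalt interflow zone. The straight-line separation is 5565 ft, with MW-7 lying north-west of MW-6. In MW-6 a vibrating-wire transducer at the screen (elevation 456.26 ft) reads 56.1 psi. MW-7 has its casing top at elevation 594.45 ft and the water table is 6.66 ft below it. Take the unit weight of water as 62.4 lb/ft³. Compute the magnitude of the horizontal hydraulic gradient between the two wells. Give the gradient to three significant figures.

i ≈ 0.000372

Pressure head at MW-6: ψ = 144·P/γ = 144 × 56.1 / 62.4 = 129.46 ft.
Total head at MW-6: h = z + ψ = 456.26 + 129.46 = 585.72 ft.
Total head at MW-7: h = 594.45 − 6.66 = 587.79 ft.
Head difference: h(MW-6) − h(MW-7) = 585.72 − 587.79 = -2.07 ft.
Hydraulic gradient: i = |Δh| / L = 2.07 / 5565 = 0.000372.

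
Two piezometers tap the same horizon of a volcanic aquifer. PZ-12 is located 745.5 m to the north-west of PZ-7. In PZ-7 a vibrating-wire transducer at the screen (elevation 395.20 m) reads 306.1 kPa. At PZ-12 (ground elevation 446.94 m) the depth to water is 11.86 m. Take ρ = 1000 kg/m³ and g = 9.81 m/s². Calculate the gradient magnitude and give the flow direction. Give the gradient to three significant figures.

i ≈ 0.0116; groundwater flows toward the south-east

Pressure head at PZ-7: ψ = P/(ρg) = 306.1×1000 / (1000 × 9.81) = 31.20 m.
Total head at PZ-7: h = z + ψ = 395.20 + 31.20 = 426.40 m.
Total head at PZ-12: h = 446.94 − 11.86 = 435.08 m.
Head difference: h(PZ-7) − h(PZ-12) = 426.40 − 435.08 = -8.68 m.
Hydraulic gradient: i = |Δh| / L = 8.68 / 745.5 = 0.0116.
Flow is from higher to lower head: from PZ-12 toward PZ-7, i.e. toward the south-east.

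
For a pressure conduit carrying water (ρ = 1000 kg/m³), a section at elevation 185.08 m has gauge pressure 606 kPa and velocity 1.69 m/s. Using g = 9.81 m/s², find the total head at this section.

Pressure head ψ = P/(ρg) = 606×1000 / (1000 × 9.81) = 61.77 m.
Velocity head = v²/(2g) = 1.69² / (2 × 9.81) = 0.146 m.
h = z + ψ + v²/(2g) = 185.08 + 61.77 + 0.146 = 247.00 m.

h ≈ 247.00 m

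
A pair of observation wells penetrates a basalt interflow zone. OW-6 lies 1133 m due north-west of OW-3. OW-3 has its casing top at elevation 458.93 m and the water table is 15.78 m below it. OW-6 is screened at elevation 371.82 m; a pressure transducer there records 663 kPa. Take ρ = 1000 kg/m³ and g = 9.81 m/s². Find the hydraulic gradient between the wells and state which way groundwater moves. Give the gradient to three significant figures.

Total head at OW-3: h = 458.93 − 15.78 = 443.15 m.
Pressure head at OW-6: ψ = P/(ρg) = 663×1000 / (1000 × 9.81) = 67.58 m.
Total head at OW-6: h = z + ψ = 371.82 + 67.58 = 439.40 m.
Head difference: h(OW-3) − h(OW-6) = 443.15 − 439.40 = 3.75 m.
Hydraulic gradient: i = |Δh| / L = 3.75 / 1133 = 0.00331.
Flow is from higher to lower head: from OW-3 toward OW-6, i.e. toward the north-west.

i ≈ 0.00331; groundwater flows toward the north-west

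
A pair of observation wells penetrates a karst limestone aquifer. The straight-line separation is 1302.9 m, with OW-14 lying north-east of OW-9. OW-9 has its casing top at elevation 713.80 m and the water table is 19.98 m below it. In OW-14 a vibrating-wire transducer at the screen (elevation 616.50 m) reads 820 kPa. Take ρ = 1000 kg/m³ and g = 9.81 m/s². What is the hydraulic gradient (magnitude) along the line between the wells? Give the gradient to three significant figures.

i ≈ 0.00481

Total head at OW-9: h = 713.80 − 19.98 = 693.82 m.
Pressure head at OW-14: ψ = P/(ρg) = 820×1000 / (1000 × 9.81) = 83.59 m.
Total head at OW-14: h = z + ψ = 616.50 + 83.59 = 700.09 m.
Head difference: h(OW-9) − h(OW-14) = 693.82 − 700.09 = -6.27 m.
Hydraulic gradient: i = |Δh| / L = 6.27 / 1302.9 = 0.00481.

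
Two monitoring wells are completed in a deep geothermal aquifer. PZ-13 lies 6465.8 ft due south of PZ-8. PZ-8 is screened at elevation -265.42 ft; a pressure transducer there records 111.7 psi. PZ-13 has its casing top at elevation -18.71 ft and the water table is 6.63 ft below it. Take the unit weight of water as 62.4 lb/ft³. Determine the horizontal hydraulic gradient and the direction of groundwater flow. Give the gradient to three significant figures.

Pressure head at PZ-8: ψ = 144·P/γ = 144 × 111.7 / 62.4 = 257.77 ft.
Total head at PZ-8: h = z + ψ = -265.42 + 257.77 = -7.65 ft.
Total head at PZ-13: h = -18.71 − 6.63 = -25.34 ft.
Head difference: h(PZ-8) − h(PZ-13) = -7.65 − (-25.34) = 17.69 ft.
Hydraulic gradient: i = |Δh| / L = 17.69 / 6465.8 = 0.00274.
Flow is from higher to lower head: from PZ-8 toward PZ-13, i.e. toward the south.

i ≈ 0.00274; groundwater flows toward the south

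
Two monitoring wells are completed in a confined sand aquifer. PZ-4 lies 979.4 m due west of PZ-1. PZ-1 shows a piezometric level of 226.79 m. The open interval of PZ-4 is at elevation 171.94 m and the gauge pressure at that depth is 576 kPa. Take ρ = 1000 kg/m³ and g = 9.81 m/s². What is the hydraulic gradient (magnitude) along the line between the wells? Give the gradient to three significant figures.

i ≈ 0.00395

Total head at PZ-1: h = 226.79 m (water level in the piezometer is the total head).
Pressure head at PZ-4: ψ = P/(ρg) = 576×1000 / (1000 × 9.81) = 58.72 m.
Total head at PZ-4: h = z + ψ = 171.94 + 58.72 = 230.66 m.
Head difference: h(PZ-1) − h(PZ-4) = 226.79 − 230.66 = -3.87 m.
Hydraulic gradient: i = |Δh| / L = 3.87 / 979.4 = 0.00395.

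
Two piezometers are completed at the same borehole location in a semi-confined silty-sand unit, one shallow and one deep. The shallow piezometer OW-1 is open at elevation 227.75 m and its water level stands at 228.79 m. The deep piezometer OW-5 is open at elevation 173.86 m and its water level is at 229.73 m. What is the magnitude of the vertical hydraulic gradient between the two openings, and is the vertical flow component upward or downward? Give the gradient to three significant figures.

|i_v| ≈ 0.0174; vertical flow is upward

Total head at OW-1: h = 228.79 m (water level in the standpipe).
Total head at OW-5: h = 229.73 m.
Δh = h(OW-1) − h(OW-5) = 228.79 − 229.73 = -0.94 m.
Vertical separation Δz = 227.75 − 173.86 = 53.89 m.
|i_v| = |Δh| / Δz = 0.94 / 53.89 = 0.0174.
Head is higher in the deep piezometer, so vertical flow is upward (discharge condition).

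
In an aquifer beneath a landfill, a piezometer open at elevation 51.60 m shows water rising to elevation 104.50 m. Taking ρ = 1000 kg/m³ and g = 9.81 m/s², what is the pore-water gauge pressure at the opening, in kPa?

P ≈ 519 kPa

Pressure head ψ = h − z = 104.50 − 51.60 = 52.90 m.
P = ρgψ = 1000 × 9.81 × 52.90 = 518949 Pa ≈ 519 kPa.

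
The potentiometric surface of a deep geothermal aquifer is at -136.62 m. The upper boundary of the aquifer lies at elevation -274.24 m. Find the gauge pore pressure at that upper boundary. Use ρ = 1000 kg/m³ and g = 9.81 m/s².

P ≈ 1350 kPa

Pressure head at the aquifer top: ψ = h − z = -136.62 − (-274.24) = 137.62 m.
P = ρgψ = 1000 × 9.81 × 137.62 = 1350052 Pa ≈ 1350 kPa.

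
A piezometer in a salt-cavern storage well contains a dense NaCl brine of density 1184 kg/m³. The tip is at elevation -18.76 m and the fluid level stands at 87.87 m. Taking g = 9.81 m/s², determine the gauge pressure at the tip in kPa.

P ≈ 1240 kPa

Pressure head ψ = h − z = 87.87 − (-18.76) = 106.63 m.
P = ρgψ = 1184 × 9.81 × 106.63 = 1238512 Pa ≈ 1240 kPa.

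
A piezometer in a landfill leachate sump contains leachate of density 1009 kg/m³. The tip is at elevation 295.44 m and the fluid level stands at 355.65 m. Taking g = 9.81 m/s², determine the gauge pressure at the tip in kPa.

Pressure head ψ = h − z = 355.65 − 295.44 = 60.21 m.
P = ρgψ = 1009 × 9.81 × 60.21 = 595976 Pa ≈ 596 kPa.

P ≈ 596 kPa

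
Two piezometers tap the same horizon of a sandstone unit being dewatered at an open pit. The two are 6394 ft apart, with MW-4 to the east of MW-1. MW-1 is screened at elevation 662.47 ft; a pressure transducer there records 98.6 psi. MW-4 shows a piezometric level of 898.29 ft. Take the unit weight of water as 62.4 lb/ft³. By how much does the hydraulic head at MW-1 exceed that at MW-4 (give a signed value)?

Δh ≈ -8.28 ft

Pressure head at MW-1: ψ = 144·P/γ = 144 × 98.6 / 62.4 = 227.54 ft.
Total head at MW-1: h = z + ψ = 662.47 + 227.54 = 890.01 ft.
Total head at MW-4: h = 898.29 ft (water level in the piezometer is the total head).
Head difference: h(MW-1) − h(MW-4) = 890.01 − 898.29 = -8.28 ft.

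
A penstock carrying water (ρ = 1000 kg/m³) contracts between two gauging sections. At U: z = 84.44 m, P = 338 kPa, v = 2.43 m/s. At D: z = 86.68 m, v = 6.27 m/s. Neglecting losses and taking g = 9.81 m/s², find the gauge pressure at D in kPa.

Pressure head at U: ψ₁ = P₁/(ρg) = 338×1000 / (1000 × 9.81) = 34.45 m.
Velocity heads: v₁²/2g = 2.43²/19.62 = 0.301 m; v₂²/2g = 6.27²/19.62 = 2.004 m.
Total head H = z₁ + ψ₁ + v₁²/2g = 84.44 + 34.45 + 0.301 = 119.19 m.
ψ₂ = H − z₂ − v₂²/2g = 119.19 − 86.68 − 2.004 = 30.51 m.
P₂ = ρgψ₂ = 1000 × 9.81 × 30.51 ≈ 299 kPa.

P₂ ≈ 299 kPa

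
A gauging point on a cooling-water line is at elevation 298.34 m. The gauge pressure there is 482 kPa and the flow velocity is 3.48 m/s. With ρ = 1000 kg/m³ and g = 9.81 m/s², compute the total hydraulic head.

h ≈ 348.09 m

Pressure head ψ = P/(ρg) = 482×1000 / (1000 × 9.81) = 49.13 m.
Velocity head = v²/(2g) = 3.48² / (2 × 9.81) = 0.617 m.
h = z + ψ + v²/(2g) = 298.34 + 49.13 + 0.617 = 348.09 m.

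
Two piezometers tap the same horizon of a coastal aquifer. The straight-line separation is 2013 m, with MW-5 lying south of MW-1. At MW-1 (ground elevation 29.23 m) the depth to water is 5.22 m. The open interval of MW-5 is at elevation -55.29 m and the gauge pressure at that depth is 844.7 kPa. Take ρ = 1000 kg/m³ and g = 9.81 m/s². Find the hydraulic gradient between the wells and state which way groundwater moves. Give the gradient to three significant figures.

i ≈ 0.00338; groundwater flows toward the north

Total head at MW-1: h = 29.23 − 5.22 = 24.01 m.
Pressure head at MW-5: ψ = P/(ρg) = 844.7×1000 / (1000 × 9.81) = 86.11 m.
Total head at MW-5: h = z + ψ = -55.29 + 86.11 = 30.82 m.
Head difference: h(MW-1) − h(MW-5) = 24.01 − 30.82 = -6.81 m.
Hydraulic gradient: i = |Δh| / L = 6.81 / 2013 = 0.00338.
Flow is from higher to lower head: from MW-5 toward MW-1, i.e. toward the north.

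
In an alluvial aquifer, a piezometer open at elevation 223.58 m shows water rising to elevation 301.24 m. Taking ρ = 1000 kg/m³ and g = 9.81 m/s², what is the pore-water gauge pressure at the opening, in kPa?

Pressure head ψ = h − z = 301.24 − 223.58 = 77.66 m.
P = ρgψ = 1000 × 9.81 × 77.66 = 761845 Pa ≈ 762 kPa.

P ≈ 762 kPa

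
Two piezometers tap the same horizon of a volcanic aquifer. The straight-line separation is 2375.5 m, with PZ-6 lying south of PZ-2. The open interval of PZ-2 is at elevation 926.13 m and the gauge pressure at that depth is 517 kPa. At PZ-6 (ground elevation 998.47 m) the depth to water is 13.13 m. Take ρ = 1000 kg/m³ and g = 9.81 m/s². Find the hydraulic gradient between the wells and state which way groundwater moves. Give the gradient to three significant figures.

i ≈ 0.00274; groundwater flows toward the north

Pressure head at PZ-2: ψ = P/(ρg) = 517×1000 / (1000 × 9.81) = 52.70 m.
Total head at PZ-2: h = z + ψ = 926.13 + 52.70 = 978.83 m.
Total head at PZ-6: h = 998.47 − 13.13 = 985.34 m.
Head difference: h(PZ-2) − h(PZ-6) = 978.83 − 985.34 = -6.51 m.
Hydraulic gradient: i = |Δh| / L = 6.51 / 2375.5 = 0.00274.
Flow is from higher to lower head: from PZ-6 toward PZ-2, i.e. toward the north.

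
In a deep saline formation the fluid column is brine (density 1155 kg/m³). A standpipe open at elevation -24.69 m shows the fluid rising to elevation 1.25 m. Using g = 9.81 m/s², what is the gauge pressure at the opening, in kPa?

P ≈ 294 kPa

Pressure head ψ = h − z = 1.25 − (-24.69) = 25.94 m.
P = ρgψ = 1155 × 9.81 × 25.94 = 293914 Pa ≈ 294 kPa.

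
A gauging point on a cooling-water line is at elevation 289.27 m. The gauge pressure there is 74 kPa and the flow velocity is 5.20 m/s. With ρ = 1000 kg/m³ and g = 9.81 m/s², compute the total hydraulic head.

Pressure head ψ = P/(ρg) = 74×1000 / (1000 × 9.81) = 7.54 m.
Velocity head = v²/(2g) = 5.20² / (2 × 9.81) = 1.378 m.
h = z + ψ + v²/(2g) = 289.27 + 7.54 + 1.378 = 298.19 m.

h ≈ 298.19 m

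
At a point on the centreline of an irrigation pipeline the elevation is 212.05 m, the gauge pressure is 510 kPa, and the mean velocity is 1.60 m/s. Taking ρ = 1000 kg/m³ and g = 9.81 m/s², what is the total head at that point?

h ≈ 264.17 m

Pressure head ψ = P/(ρg) = 510×1000 / (1000 × 9.81) = 51.99 m.
Velocity head = v²/(2g) = 1.60² / (2 × 9.81) = 0.130 m.
h = z + ψ + v²/(2g) = 212.05 + 51.99 + 0.130 = 264.17 m.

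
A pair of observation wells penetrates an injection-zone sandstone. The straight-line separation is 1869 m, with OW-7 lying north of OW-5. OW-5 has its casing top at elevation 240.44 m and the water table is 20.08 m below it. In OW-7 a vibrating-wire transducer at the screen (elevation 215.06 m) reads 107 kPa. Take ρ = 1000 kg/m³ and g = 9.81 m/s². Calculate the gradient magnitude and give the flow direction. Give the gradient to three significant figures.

i ≈ 0.00300; groundwater flows toward the south

Total head at OW-5: h = 240.44 − 20.08 = 220.36 m.
Pressure head at OW-7: ψ = P/(ρg) = 107×1000 / (1000 × 9.81) = 10.91 m.
Total head at OW-7: h = z + ψ = 215.06 + 10.91 = 225.97 m.
Head difference: h(OW-5) − h(OW-7) = 220.36 − 225.97 = -5.61 m.
Hydraulic gradient: i = |Δh| / L = 5.61 / 1869 = 0.00300.
Flow is from higher to lower head: from OW-7 toward OW-5, i.e. toward the south.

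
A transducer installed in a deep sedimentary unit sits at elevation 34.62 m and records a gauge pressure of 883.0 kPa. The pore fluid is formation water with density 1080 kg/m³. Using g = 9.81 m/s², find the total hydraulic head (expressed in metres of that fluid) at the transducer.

ψ = P/(ρg) = 883.0×1000 / (1080 × 9.81) = 83.34 m.
h = z + ψ = 34.62 + 83.34 = 117.96 m.

h ≈ 117.96 m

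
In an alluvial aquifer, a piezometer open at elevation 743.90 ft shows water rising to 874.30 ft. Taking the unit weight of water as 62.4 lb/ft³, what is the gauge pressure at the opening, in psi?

Pressure head ψ = h − z = 874.30 − 743.90 = 130.40 ft.
P = γ·ψ / 144 = 62.4 × 130.40 / 144 = 56.5 psi.

P ≈ 56.5 psi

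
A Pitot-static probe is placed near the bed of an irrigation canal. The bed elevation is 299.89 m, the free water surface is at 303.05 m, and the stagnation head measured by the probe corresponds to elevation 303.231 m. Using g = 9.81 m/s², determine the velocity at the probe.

v ≈ 1.88 m/s

Near the bed, under hydrostatic conditions, the piezometric head (z + ψ) equals the free-surface elevation, 303.05 m.
Velocity head = total − piezometric = 303.231 − 303.05 = 0.181 m.
v = √(2g·h_v) = √(2 × 9.81 × 0.181) = 1.88 m/s.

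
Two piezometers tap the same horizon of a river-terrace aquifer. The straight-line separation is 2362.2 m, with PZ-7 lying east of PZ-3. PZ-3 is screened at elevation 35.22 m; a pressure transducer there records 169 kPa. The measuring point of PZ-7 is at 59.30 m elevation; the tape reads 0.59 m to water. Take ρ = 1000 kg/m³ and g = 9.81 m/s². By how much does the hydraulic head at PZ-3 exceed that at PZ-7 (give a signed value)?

Δh ≈ -6.26 m

Pressure head at PZ-3: ψ = P/(ρg) = 169×1000 / (1000 × 9.81) = 17.23 m.
Total head at PZ-3: h = z + ψ = 35.22 + 17.23 = 52.45 m.
Total head at PZ-7: h = 59.30 − 0.59 = 58.71 m.
Head difference: h(PZ-3) − h(PZ-7) = 52.45 − 58.71 = -6.26 m.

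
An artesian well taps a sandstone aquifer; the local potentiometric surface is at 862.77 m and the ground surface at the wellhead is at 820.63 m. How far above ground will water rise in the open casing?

≈ 42.14 m above ground

Water rises to the potentiometric surface, so the rise above ground = 862.77 − 820.63 = 42.14 m.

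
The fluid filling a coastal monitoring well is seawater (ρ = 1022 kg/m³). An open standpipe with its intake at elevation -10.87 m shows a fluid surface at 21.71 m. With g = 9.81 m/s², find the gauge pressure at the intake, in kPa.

P ≈ 327 kPa

Pressure head ψ = h − z = 21.71 − (-10.87) = 32.58 m.
P = ρgψ = 1022 × 9.81 × 32.58 = 326641 Pa ≈ 327 kPa.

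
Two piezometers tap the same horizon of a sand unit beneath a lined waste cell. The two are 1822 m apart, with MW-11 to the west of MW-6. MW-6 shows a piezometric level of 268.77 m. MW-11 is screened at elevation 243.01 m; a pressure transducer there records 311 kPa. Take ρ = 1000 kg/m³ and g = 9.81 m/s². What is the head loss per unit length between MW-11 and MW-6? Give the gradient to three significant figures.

i ≈ 0.00326 m/m

Total head at MW-6: h = 268.77 m (water level in the piezometer is the total head).
Pressure head at MW-11: ψ = P/(ρg) = 311×1000 / (1000 × 9.81) = 31.70 m.
Total head at MW-11: h = z + ψ = 243.01 + 31.70 = 274.71 m.
Head difference: h(MW-6) − h(MW-11) = 268.77 − 274.71 = -5.94 m.
Hydraulic gradient: i = |Δh| / L = 5.94 / 1822 = 0.00326.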